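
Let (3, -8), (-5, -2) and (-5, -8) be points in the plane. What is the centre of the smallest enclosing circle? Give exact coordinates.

(-1, -5)

Call the three points A, B, C in the order given.
Side lengths²: AB² = 100, AC² = 64, BC² = 36.
Since AB² = 100 ≥ 64 + 36 = 100, the angle opposite AB is not acute, so the smallest enclosing circle has AB as diameter.
Centre = midpoint of AB = (-1, -5), r² = 100/4 = 25.
Centre = (-1, -5).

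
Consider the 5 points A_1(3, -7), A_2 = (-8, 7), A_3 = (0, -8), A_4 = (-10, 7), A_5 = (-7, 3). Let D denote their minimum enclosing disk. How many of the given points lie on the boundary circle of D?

The minimum enclosing circle of a finite set is fixed by two of the points (as a diameter) or three (as a circumcircle).
The farthest pair is A_1–A_4 with squared distance 365. The circle on this segment as diameter has centre (-3.5, 0) and r² = 365/4 = 91.25.
Check A_2: distance² to centre = 69.25 ≤ 91.25, so it lies inside.
All remaining points lie in this disk, and no smaller disk contains both endpoints, so this is the minimum enclosing circle.
The points at distance exactly r from the centre are A_1, A_4 — 2 points.

2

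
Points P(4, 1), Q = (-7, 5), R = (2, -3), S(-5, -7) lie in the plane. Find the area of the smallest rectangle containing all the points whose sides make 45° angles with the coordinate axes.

144.5

In coordinates u = x + y, v = x − y the rectangle is axis-aligned; the map (x,y)→(u,v) scales areas by 2.
u-values: 5, -2, -1, -12; range = 5 − (-12) = 17.
v-values: 3, -12, 5, 2; range = 5 − (-12) = 17.
Area = (17 × 17) / 2 = 144.5.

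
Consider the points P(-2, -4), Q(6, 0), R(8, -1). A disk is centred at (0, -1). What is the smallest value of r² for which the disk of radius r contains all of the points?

64

The required radius is the distance from (0, -1) to the farthest point.
Squared distances: 13, 37, 64.
Maximum is 64, attained at R.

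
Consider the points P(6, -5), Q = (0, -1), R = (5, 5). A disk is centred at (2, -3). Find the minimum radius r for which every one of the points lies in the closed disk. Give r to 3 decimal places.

8.544

The required radius is the distance from (2, -3) to the farthest point.
Squared distances: 20, 8, 73.
Maximum is 73, attained at R.
r = √73 ≈ 8.544.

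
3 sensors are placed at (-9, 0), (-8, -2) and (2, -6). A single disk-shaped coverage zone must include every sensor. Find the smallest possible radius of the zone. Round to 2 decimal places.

6.26

Call the three points A, B, C in the order given.
Side lengths²: AB² = 5, AC² = 157, BC² = 116.
Since AC² = 157 ≥ 116 + 5 = 121, the angle opposite AC is not acute, so the smallest enclosing circle has AC as diameter.
Centre = midpoint of AC = (-3.5, -3), r² = 157/4 = 39.25.
r = √(39.25) ≈ 6.26.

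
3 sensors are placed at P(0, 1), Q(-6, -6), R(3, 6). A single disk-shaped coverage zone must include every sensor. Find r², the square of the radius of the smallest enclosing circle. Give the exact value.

56.25

Side lengths²: PQ² = 85, PR² = 34, QR² = 225.
Since QR² = 225 ≥ 85 + 34 = 119, the angle opposite QR is not acute, so the smallest enclosing circle has QR as diameter.
Centre = midpoint of QR = (-1.5, 0), r² = 225/4 = 56.25.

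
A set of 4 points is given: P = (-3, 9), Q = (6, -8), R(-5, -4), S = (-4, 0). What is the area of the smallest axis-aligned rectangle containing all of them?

x ranges over [-5, 6], width 11.
y ranges over [-8, 9], height 17.
Area = 11 × 17 = 187.

187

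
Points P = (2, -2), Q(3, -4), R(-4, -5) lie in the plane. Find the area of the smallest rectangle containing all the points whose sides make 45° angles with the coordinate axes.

27

In coordinates u = x + y, v = x − y the rectangle is axis-aligned; the map (x,y)→(u,v) scales areas by 2.
u-values: 0, -1, -9; range = 0 − (-9) = 9.
v-values: 4, 7, 1; range = 7 − 1 = 6.
Area = (9 × 6) / 2 = 27.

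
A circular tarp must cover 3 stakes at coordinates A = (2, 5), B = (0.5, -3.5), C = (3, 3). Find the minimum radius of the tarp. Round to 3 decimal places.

Side lengths²: AB² = 74.5, AC² = 5, BC² = 48.5.
Since AB² = 74.5 ≥ 48.5 + 5 = 53.5, the angle opposite AB is not acute, so the smallest enclosing circle has AB as diameter.
Centre = midpoint of AB = (1.25, 0.75), r² = 74.5/4 = 18.625.
r = √(18.625) ≈ 4.316.

4.316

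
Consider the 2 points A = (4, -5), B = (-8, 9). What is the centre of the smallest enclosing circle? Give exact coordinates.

The smallest circle enclosing two points has them as diameter endpoints.
Centre = midpoint = (-2, 2); r² = |AB|²/4 = 340/4 = 85.
Centre = (-2, 2).

(-2, 2)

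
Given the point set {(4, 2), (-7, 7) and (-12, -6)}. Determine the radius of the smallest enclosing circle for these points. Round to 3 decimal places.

Call the three points A, B, C in the order given.
Side lengths²: AB² = 146, AC² = 320, BC² = 194.
Since AC² = 320 < 194 + 146 = 340, the triangle is acute, so the smallest enclosing circle is the circumcircle.
Circumcentre = (-89/21, -32/21), r² = 35405/441.
r = √(35405/441) ≈ 8.960.

8.960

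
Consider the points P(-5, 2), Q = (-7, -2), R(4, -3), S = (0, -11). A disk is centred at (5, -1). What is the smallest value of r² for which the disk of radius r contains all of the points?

145

The required radius is the distance from (5, -1) to the farthest point.
Squared distances: 109, 145, 5, 125.
Maximum is 145, attained at Q.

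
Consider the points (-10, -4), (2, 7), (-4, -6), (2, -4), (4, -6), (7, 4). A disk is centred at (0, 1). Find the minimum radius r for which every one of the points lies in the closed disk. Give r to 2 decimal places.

11.18

The required radius is the distance from (0, 1) to the farthest point.
Squared distances: 125, 40, 65, 29, 65, 58.
Maximum is 125, attained at (-10, -4).
r = √125 ≈ 11.18.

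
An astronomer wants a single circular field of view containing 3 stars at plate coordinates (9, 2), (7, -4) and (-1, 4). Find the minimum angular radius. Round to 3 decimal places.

5.701

Call the three points A, B, C in the order given.
Side lengths²: AB² = 40, AC² = 104, BC² = 128.
Since BC² = 128 < 104 + 40 = 144, the triangle is acute, so the smallest enclosing circle is the circumcircle.
Circumcentre = (3.5, 0.5), r² = 32.5.
r = √(32.5) ≈ 5.701.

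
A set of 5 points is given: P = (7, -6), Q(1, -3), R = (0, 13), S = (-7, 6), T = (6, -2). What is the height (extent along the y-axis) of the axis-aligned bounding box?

max y = 13, min y = -6, so height = 19.

19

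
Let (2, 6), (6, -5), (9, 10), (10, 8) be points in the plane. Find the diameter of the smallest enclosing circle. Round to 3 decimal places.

The farthest pair is (6, -5)–(9, 10) with squared distance 234. The circle on this segment as diameter has centre (7.5, 2.5) and r² = 234/4 = 58.5.
Check (2, 6): distance² to centre = 42.5 ≤ 58.5, so it lies inside.
All remaining points lie in this disk, and no smaller disk contains both endpoints, so this is the minimum enclosing circle.
Diameter = 2r = 2√(58.5) ≈ 15.297.

15.297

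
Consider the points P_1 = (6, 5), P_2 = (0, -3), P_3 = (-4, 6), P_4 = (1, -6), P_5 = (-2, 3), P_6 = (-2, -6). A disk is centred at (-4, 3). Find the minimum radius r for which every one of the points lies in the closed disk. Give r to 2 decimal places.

The required radius is the distance from (-4, 3) to the farthest point.
Squared distances: 104, 52, 9, 106, 4, 85.
Maximum is 106, attained at P_4.
r = √106 ≈ 10.30.

10.30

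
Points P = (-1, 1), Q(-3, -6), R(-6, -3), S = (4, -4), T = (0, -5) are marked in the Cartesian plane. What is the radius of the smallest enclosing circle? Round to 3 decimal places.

5.025

The minimum enclosing circle of a finite set is fixed by two of the points (as a diameter) or three (as a circumcircle).
The farthest pair is R–S with squared distance 101. The circle on this segment as diameter has centre (-1, -3.5) and r² = 101/4 = 25.25.
Check P: distance² to centre = 20.25 ≤ 25.25, so it lies inside.
All remaining points lie in this disk, and no smaller disk contains both endpoints, so this is the minimum enclosing circle.
r = √(25.25) ≈ 5.025.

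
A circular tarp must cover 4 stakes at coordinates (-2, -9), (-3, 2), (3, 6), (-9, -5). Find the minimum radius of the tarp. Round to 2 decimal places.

A smallest enclosing disk is always determined by at most three of the input points on its boundary.
The minimum enclosing circle is determined by three boundary points: (-2, -9), (3, 6), (-9, -5).
Their circumcentre is (-1.9, -0.7) with r² = 68.9.
The farthest remaining point (-3, 2) is at distance² 8.5 ≤ 68.9.
r = √(68.9) ≈ 8.30.

8.30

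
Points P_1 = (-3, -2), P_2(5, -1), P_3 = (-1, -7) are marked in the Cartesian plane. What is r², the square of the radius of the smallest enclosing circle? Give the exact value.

Side lengths²: P_1P_2² = 65, P_1P_3² = 29, P_2P_3² = 72.
Since P_2P_3² = 72 < 65 + 29 = 94, the triangle is acute, so the smallest enclosing circle is the circumcircle.
Circumcentre = (17/14, -45/14), r² = 1885/98.

1885/98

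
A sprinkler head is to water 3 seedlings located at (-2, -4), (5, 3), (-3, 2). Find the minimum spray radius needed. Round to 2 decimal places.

4.95

Call the three points A, B, C in the order given.
Side lengths²: AB² = 98, AC² = 37, BC² = 65.
Since AB² = 98 < 65 + 37 = 102, the triangle is acute, so the smallest enclosing circle is the circumcircle.
Circumcentre = (19/14, -5/14), r² = 2405/98.
r = √(2405/98) ≈ 4.95.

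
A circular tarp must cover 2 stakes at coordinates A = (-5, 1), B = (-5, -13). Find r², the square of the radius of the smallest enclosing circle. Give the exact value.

The smallest circle enclosing two points has them as diameter endpoints.
Centre = midpoint = (-5, -6); r² = |AB|²/4 = 196/4 = 49.

49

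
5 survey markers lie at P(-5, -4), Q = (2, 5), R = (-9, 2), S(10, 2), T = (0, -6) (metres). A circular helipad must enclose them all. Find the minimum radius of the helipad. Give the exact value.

9.5

The farthest pair is R–S with squared distance 361. The circle on this segment as diameter has centre (0.5, 2) and r² = 361/4 = 90.25.
Check P: distance² to centre = 66.25 ≤ 90.25, so it lies inside.
All remaining points lie in this disk, and no smaller disk contains both endpoints, so this is the minimum enclosing circle.
r = √(90.25) = 9.5.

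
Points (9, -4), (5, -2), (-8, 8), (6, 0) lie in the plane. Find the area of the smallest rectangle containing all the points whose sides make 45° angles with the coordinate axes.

87

In coordinates u = x + y, v = x − y the rectangle is axis-aligned; the map (x,y)→(u,v) scales areas by 2.
u-values: 5, 3, 0, 6; range = 6 − 0 = 6.
v-values: 13, 7, -16, 6; range = 13 − (-16) = 29.
Area = (6 × 29) / 2 = 87.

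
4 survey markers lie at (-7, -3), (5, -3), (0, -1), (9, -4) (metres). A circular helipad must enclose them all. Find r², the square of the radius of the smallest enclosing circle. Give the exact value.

64.25

The farthest pair is (-7, -3)–(9, -4) with squared distance 257. The circle on this segment as diameter has centre (1, -3.5) and r² = 257/4 = 64.25.
Check (5, -3): distance² to centre = 16.25 ≤ 64.25, so it lies inside.
All remaining points lie in this disk, and no smaller disk contains both endpoints, so this is the minimum enclosing circle.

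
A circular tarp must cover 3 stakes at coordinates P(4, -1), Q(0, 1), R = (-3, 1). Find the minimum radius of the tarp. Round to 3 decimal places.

3.640

Side lengths²: PQ² = 20, PR² = 53, QR² = 9.
Since PR² = 53 ≥ 20 + 9 = 29, the angle opposite PR is not acute, so the smallest enclosing circle has PR as diameter.
Centre = midpoint of PR = (0.5, 0), r² = 53/4 = 13.25.
r = √(13.25) ≈ 3.640.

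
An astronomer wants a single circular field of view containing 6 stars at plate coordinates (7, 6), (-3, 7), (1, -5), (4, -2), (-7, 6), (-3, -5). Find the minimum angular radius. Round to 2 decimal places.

By Welzl's lemma the MEC is supported by two points (diametrically opposite) or three points (on a circumcircle).
The minimum enclosing circle is determined by three boundary points: (7, 6), (-7, 6), (-3, -5).
Their circumcentre is (0, 51/22) with r² = 30277/484.
The farthest remaining point (1, -5) is at distance² 26405/484 ≤ 30277/484.
r = √(30277/484) ≈ 7.91.

7.91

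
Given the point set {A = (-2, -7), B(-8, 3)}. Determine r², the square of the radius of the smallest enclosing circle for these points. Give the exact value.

34

The smallest circle enclosing two points has them as diameter endpoints.
Centre = midpoint = (-5, -2); r² = |AB|²/4 = 136/4 = 34.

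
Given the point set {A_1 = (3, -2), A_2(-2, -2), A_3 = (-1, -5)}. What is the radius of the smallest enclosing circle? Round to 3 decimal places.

Side lengths²: A_1A_2² = 25, A_1A_3² = 25, A_2A_3² = 10.
Since A_1A_3² = 25 < 25 + 10 = 35, the triangle is acute, so the smallest enclosing circle is the circumcircle.
Circumcentre = (0.5, -17/6), r² = 125/18.
r = √(125/18) ≈ 2.635.

2.635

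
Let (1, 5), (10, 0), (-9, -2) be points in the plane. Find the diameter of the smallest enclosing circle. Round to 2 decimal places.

19.10

Call the three points A, B, C in the order given.
Side lengths²: AB² = 106, AC² = 149, BC² = 365.
Since BC² = 365 ≥ 149 + 106 = 255, the angle opposite BC is not acute, so the smallest enclosing circle has BC as diameter.
Centre = midpoint of BC = (0.5, -1), r² = 365/4 = 91.25.
Diameter = 2r = 2√(91.25) ≈ 19.10.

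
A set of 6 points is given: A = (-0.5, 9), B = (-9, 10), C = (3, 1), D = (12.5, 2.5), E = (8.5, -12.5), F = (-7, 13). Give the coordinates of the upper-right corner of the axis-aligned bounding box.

x-range [-9, 12.5], y-range [-12.5, 13].
The upper-right corner is (12.5, 13).

(12.5, 13)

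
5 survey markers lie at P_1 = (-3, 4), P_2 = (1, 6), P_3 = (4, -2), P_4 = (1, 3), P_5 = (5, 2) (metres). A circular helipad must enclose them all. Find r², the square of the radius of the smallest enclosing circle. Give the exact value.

A smallest enclosing disk is always determined by at most three of the input points on its boundary.
The minimum enclosing circle is determined by three boundary points: P_1, P_2, P_3.
Their circumcentre is (31/38, 26/19) with r² = 31025/1444.
The farthest remaining point P_5 is at distance² 25857/1444 ≤ 31025/1444.

31025/1444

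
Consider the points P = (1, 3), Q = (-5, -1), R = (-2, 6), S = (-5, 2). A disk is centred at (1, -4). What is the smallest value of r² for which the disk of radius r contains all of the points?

The required radius is the distance from (1, -4) to the farthest point.
Squared distances: 49, 45, 109, 72.
Maximum is 109, attained at R.

109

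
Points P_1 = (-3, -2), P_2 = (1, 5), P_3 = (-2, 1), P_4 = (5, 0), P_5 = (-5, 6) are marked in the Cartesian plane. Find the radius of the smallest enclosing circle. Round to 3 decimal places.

The farthest pair is P_4–P_5 with squared distance 136. The circle on this segment as diameter has centre (0, 3) and r² = 136/4 = 34.
Check P_1: distance² to centre = 34 ≤ 34, so it lies inside.
All remaining points lie in this disk, and no smaller disk contains both endpoints, so this is the minimum enclosing circle.
r = √34 ≈ 5.831.

5.831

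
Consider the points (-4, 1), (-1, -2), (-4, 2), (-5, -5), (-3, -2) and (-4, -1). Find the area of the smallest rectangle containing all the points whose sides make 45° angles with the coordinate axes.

28

In coordinates u = x + y, v = x − y the rectangle is axis-aligned; the map (x,y)→(u,v) scales areas by 2.
u-values: -3, -3, -2, -10, -5, -5; range = -2 − (-10) = 8.
v-values: -5, 1, -6, 0, -1, -3; range = 1 − (-6) = 7.
Area = (8 × 7) / 2 = 28.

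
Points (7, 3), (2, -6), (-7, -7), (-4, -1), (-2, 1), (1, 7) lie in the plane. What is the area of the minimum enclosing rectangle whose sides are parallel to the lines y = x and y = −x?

168

In coordinates u = x + y, v = x − y the rectangle is axis-aligned; the map (x,y)→(u,v) scales areas by 2.
u-values: 10, -4, -14, -5, -1, 8; range = 10 − (-14) = 24.
v-values: 4, 8, 0, -3, -3, -6; range = 8 − (-6) = 14.
Area = (24 × 14) / 2 = 168.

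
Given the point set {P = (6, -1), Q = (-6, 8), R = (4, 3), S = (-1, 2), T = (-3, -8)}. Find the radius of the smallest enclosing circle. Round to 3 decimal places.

8.437

The minimum enclosing circle of a finite set is fixed by two of the points (as a diameter) or three (as a circumcircle).
The minimum enclosing circle is determined by three boundary points: P, Q, T.
Their circumcentre is (-51/22, 9/22) with r² = 17225/242.
The farthest remaining point R is at distance² 11285/242 ≤ 17225/242.
r = √(17225/242) ≈ 8.437.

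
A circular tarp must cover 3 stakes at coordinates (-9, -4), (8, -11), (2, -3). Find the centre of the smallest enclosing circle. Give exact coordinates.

(-0.5, -7.5)

Call the three points A, B, C in the order given.
Side lengths²: AB² = 338, AC² = 122, BC² = 100.
Since AB² = 338 ≥ 122 + 100 = 222, the angle opposite AB is not acute, so the smallest enclosing circle has AB as diameter.
Centre = midpoint of AB = (-0.5, -7.5), r² = 338/4 = 84.5.
Centre = (-0.5, -7.5).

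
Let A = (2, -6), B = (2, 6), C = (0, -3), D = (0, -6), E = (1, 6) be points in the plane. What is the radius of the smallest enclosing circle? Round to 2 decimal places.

By Welzl's lemma the MEC is supported by two points (diametrically opposite) or three points (on a circumcircle).
The farthest pair is B–D with squared distance 148. The circle on this segment as diameter has centre (1, 0) and r² = 148/4 = 37.
Check A: distance² to centre = 37 ≤ 37, so it lies inside.
All remaining points lie in this disk, and no smaller disk contains both endpoints, so this is the minimum enclosing circle.
r = √37 ≈ 6.08.

6.08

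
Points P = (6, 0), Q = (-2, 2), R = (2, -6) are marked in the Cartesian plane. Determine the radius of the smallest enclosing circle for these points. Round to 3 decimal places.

4.749

Side lengths²: PQ² = 68, PR² = 52, QR² = 80.
Since QR² = 80 < 68 + 52 = 120, the triangle is acute, so the smallest enclosing circle is the circumcircle.
Circumcentre = (10/7, -9/7), r² = 1105/49.
r = √(1105/49) ≈ 4.749.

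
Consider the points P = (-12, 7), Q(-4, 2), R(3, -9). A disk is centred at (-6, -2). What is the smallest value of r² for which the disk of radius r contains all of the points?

The required radius is the distance from (-6, -2) to the farthest point.
Squared distances: 117, 20, 130.
Maximum is 130, attained at R.

130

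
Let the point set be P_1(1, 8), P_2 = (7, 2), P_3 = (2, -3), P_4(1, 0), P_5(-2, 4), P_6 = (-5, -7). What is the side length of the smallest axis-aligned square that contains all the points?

15

The bounding box has width 12 and height 15.
An axis-aligned square enclosing the set must have side ≥ max(width, height).
So the minimum side is max(12, 15) = 15.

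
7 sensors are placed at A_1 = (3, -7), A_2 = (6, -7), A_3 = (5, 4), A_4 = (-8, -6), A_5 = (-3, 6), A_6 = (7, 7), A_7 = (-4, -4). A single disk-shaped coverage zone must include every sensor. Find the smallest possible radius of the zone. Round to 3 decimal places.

The farthest pair is A_4–A_6 with squared distance 394. The circle on this segment as diameter has centre (-0.5, 0.5) and r² = 394/4 = 98.5.
Check A_1: distance² to centre = 68.5 ≤ 98.5, so it lies inside.
All remaining points lie in this disk, and no smaller disk contains both endpoints, so this is the minimum enclosing circle.
r = √(98.5) ≈ 9.925.

9.925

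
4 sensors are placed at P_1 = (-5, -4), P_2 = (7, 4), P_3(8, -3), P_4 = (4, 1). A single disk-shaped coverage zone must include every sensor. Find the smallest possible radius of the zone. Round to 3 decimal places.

The minimum enclosing circle is determined by three boundary points: P_1, P_2, P_3.
Their circumcentre is (29/23, -9/23) with r² = 27625/529.
The farthest remaining point P_4 is at distance² 4993/529 ≤ 27625/529.
r = √(27625/529) ≈ 7.226.

7.226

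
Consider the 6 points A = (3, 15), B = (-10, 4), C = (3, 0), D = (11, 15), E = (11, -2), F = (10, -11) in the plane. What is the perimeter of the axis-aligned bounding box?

94

Width = max x − min x = 11 − (-10) = 21.
Height = max y − min y = 15 − (-11) = 26.
Perimeter = 2(21 + 26) = 94.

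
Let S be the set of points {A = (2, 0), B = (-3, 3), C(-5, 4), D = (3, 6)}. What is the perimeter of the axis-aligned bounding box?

Width = max x − min x = 3 − (-5) = 8.
Height = max y − min y = 6 − 0 = 6.
Perimeter = 2(8 + 6) = 28.

28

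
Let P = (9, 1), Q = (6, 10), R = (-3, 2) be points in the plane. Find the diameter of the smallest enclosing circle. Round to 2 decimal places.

13.10

Side lengths²: PQ² = 90, PR² = 145, QR² = 145.
Since QR² = 145 < 145 + 90 = 235, the triangle is acute, so the smallest enclosing circle is the circumcircle.
Circumcentre = (45/14, 57/14), r² = 4205/98.
Diameter = 2r = 2√(4205/98) ≈ 13.10.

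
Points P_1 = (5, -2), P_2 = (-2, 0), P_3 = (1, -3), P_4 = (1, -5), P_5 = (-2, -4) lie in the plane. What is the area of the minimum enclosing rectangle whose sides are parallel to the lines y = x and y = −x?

In coordinates u = x + y, v = x − y the rectangle is axis-aligned; the map (x,y)→(u,v) scales areas by 2.
u-values: 3, -2, -2, -4, -6; range = 3 − (-6) = 9.
v-values: 7, -2, 4, 6, 2; range = 7 − (-2) = 9.
Area = (9 × 9) / 2 = 40.5.

40.5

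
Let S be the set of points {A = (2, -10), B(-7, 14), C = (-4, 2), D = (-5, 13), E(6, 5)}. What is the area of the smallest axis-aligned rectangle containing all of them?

312

x ranges over [-7, 6], width 13.
y ranges over [-10, 14], height 24.
Area = 13 × 24 = 312.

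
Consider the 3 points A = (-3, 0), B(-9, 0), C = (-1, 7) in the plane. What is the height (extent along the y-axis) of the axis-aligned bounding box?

7

max y = 7, min y = 0, so height = 7.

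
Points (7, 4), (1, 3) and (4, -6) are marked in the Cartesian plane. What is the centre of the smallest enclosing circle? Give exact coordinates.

Call the three points A, B, C in the order given.
Side lengths²: AB² = 37, AC² = 109, BC² = 90.
Since AC² = 109 < 90 + 37 = 127, the triangle is acute, so the smallest enclosing circle is the circumcircle.
Circumcentre = (179/38, -29/38), r² = 20165/722.
Centre = (179/38, -29/38).

(179/38, -29/38)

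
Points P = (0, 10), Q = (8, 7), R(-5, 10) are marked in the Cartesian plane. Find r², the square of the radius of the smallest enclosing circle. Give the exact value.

Side lengths²: PQ² = 73, PR² = 25, QR² = 178.
Since QR² = 178 ≥ 73 + 25 = 98, the angle opposite QR is not acute, so the smallest enclosing circle has QR as diameter.
Centre = midpoint of QR = (1.5, 8.5), r² = 178/4 = 44.5.

44.5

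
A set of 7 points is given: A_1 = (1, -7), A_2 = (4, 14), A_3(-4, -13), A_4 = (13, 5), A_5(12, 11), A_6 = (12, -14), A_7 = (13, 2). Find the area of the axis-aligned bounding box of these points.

476

x ranges over [-4, 13], width 17.
y ranges over [-14, 14], height 28.
Area = 17 × 28 = 476.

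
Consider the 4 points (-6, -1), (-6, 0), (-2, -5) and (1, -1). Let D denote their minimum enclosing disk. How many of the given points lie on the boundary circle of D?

3

The minimum enclosing circle is determined by three boundary points: (-6, 0), (-2, -5), (1, -1).
Their circumcentre is (-163/62, -87/62) with r² = 25625/1922.
The farthest remaining point (-6, -1) is at distance² 22153/1922 ≤ 25625/1922.
The points at distance exactly r from the centre are (-6, 0), (-2, -5), (1, -1) — 3 points.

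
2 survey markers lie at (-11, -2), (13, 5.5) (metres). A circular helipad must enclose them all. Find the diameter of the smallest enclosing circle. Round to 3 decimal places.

25.145

The smallest circle enclosing two points has them as diameter endpoints.
Centre = midpoint = (1, 1.75); r² = |(-11, -2)−(13, 5.5)|²/4 = 632.25/4 = 158.0625.
Diameter = 2r = 2√(158.0625) ≈ 25.145.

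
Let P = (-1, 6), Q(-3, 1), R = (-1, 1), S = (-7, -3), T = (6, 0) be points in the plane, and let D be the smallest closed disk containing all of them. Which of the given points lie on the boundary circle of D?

A smallest enclosing disk is always determined by at most three of the input points on its boundary.
The minimum enclosing circle is determined by three boundary points: P, S, T.
Their circumcentre is (-15/22, -47/66) with r² = 98345/2178.
The farthest remaining point Q is at distance² 18089/2178 ≤ 98345/2178.
The points at distance exactly r from the centre are P, S, T — 3 points.

P, S, T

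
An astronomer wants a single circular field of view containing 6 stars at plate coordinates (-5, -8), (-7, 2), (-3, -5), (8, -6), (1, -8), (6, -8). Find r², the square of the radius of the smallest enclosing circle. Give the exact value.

The minimum enclosing circle of a finite set is fixed by two of the points (as a diameter) or three (as a circumcircle).
The farthest pair is (-7, 2)–(8, -6) with squared distance 289. The circle on this segment as diameter has centre (0.5, -2) and r² = 289/4 = 72.25.
Check (-5, -8): distance² to centre = 66.25 ≤ 72.25, so it lies inside.
All remaining points lie in this disk, and no smaller disk contains both endpoints, so this is the minimum enclosing circle.

72.25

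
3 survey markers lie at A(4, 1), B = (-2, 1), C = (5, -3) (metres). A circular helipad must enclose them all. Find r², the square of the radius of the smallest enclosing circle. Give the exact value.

Side lengths²: AB² = 36, AC² = 17, BC² = 65.
Since BC² = 65 ≥ 36 + 17 = 53, the angle opposite BC is not acute, so the smallest enclosing circle has BC as diameter.
Centre = midpoint of BC = (1.5, -1), r² = 65/4 = 16.25.

16.25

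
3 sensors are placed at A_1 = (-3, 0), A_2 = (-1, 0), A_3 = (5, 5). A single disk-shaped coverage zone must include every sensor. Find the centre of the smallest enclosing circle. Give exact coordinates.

(1, 2.5)

Side lengths²: A_1A_2² = 4, A_1A_3² = 89, A_2A_3² = 61.
Since A_1A_3² = 89 ≥ 61 + 4 = 65, the angle opposite A_1A_3 is not acute, so the smallest enclosing circle has A_1A_3 as diameter.
Centre = midpoint of A_1A_3 = (1, 2.5), r² = 89/4 = 22.25.
Centre = (1, 2.5).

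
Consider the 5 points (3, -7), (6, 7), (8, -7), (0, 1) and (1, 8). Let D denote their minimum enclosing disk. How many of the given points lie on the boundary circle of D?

2

The minimum enclosing circle of a finite set is fixed by two of the points (as a diameter) or three (as a circumcircle).
The farthest pair is (8, -7)–(1, 8) with squared distance 274. The circle on this segment as diameter has centre (4.5, 0.5) and r² = 274/4 = 68.5.
Check (3, -7): distance² to centre = 58.5 ≤ 68.5, so it lies inside.
All remaining points lie in this disk, and no smaller disk contains both endpoints, so this is the minimum enclosing circle.
The points at distance exactly r from the centre are (8, -7), (1, 8) — 2 points.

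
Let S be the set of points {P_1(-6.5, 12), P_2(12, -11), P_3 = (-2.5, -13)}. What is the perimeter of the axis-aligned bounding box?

Width = max x − min x = 12 − (-6.5) = 18.5.
Height = max y − min y = 12 − (-13) = 25.
Perimeter = 2(18.5 + 25) = 87.

87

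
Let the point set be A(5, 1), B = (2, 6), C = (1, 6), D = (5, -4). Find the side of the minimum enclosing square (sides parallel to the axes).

10

The bounding box has width 4 and height 10.
An axis-aligned square enclosing the set must have side ≥ max(width, height).
So the minimum side is max(4, 10) = 10.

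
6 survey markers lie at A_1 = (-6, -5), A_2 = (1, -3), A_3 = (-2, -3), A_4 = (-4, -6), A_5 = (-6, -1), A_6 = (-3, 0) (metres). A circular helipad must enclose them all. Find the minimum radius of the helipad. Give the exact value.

The minimum enclosing circle is determined by three boundary points: A_1, A_2, A_5.
Their circumcentre is (-39/14, -3) with r² = 2809/196.
The farthest remaining point A_4 is at distance² 2053/196 ≤ 2809/196.
r = √(2809/196) = 53/14.

53/14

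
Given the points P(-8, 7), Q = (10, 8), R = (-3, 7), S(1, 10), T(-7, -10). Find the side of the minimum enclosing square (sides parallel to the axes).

The bounding box has width 18 and height 20.
An axis-aligned square enclosing the set must have side ≥ max(width, height).
So the minimum side is max(18, 20) = 20.

20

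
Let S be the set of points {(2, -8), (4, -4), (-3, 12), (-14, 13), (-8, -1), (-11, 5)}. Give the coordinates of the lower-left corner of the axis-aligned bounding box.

(-14, -8)

x-range [-14, 4], y-range [-8, 13].
The lower-left corner is (-14, -8).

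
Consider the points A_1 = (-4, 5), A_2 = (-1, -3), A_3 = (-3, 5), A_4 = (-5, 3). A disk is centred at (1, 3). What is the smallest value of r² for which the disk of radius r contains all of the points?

The required radius is the distance from (1, 3) to the farthest point.
Squared distances: 29, 40, 20, 36.
Maximum is 40, attained at A_2.

40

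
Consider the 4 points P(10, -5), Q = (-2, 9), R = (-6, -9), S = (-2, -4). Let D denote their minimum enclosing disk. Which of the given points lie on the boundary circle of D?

By Welzl's lemma the MEC is supported by two points (diametrically opposite) or three points (on a circumcircle).
The minimum enclosing circle is determined by three boundary points: P, Q, R.
Their circumcentre is (0.5, -1) with r² = 106.25.
The farthest remaining point S is at distance² 15.25 ≤ 106.25.
The points at distance exactly r from the centre are P, Q, R — 3 points.

P, Q, R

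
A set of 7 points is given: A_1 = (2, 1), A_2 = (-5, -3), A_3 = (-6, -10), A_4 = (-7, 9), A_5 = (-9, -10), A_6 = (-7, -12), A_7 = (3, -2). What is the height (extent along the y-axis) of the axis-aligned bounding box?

21

max y = 9, min y = -12, so height = 21.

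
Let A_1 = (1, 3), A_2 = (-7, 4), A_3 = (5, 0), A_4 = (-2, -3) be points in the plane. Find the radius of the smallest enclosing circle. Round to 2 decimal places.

6.32

By Welzl's lemma the MEC is supported by two points (diametrically opposite) or three points (on a circumcircle).
The farthest pair is A_2–A_3 with squared distance 160. The circle on this segment as diameter has centre (-1, 2) and r² = 160/4 = 40.
Check A_1: distance² to centre = 5 ≤ 40, so it lies inside.
All remaining points lie in this disk, and no smaller disk contains both endpoints, so this is the minimum enclosing circle.
r = √40 ≈ 6.32.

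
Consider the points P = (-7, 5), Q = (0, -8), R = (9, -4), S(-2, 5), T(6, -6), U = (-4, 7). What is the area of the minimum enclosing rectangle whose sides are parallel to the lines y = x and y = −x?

162.5

In coordinates u = x + y, v = x − y the rectangle is axis-aligned; the map (x,y)→(u,v) scales areas by 2.
u-values: -2, -8, 5, 3, 0, 3; range = 5 − (-8) = 13.
v-values: -12, 8, 13, -7, 12, -11; range = 13 − (-12) = 25.
Area = (13 × 25) / 2 = 162.5.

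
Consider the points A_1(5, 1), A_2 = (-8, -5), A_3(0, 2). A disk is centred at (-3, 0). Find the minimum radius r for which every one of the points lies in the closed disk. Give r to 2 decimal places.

8.06

The required radius is the distance from (-3, 0) to the farthest point.
Squared distances: 65, 50, 13.
Maximum is 65, attained at A_1.
r = √65 ≈ 8.06.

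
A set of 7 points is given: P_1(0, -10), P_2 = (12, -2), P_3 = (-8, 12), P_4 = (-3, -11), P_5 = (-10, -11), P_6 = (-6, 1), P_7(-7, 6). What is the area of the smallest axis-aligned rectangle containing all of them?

x ranges over [-10, 12], width 22.
y ranges over [-11, 12], height 23.
Area = 22 × 23 = 506.

506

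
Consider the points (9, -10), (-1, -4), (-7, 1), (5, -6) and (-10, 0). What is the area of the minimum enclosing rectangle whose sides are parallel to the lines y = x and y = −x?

130.5

In coordinates u = x + y, v = x − y the rectangle is axis-aligned; the map (x,y)→(u,v) scales areas by 2.
u-values: -1, -5, -6, -1, -10; range = -1 − (-10) = 9.
v-values: 19, 3, -8, 11, -10; range = 19 − (-10) = 29.
Area = (9 × 29) / 2 = 130.5.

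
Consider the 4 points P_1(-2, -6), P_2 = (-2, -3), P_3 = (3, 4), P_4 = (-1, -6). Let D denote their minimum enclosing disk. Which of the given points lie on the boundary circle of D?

P_1, P_3

The minimum enclosing circle of a finite set is fixed by two of the points (as a diameter) or three (as a circumcircle).
The farthest pair is P_1–P_3 with squared distance 125. The circle on this segment as diameter has centre (0.5, -1) and r² = 125/4 = 31.25.
Check P_2: distance² to centre = 10.25 ≤ 31.25, so it lies inside.
All remaining points lie in this disk, and no smaller disk contains both endpoints, so this is the minimum enclosing circle.
The points at distance exactly r from the centre are P_1, P_3 — 2 points.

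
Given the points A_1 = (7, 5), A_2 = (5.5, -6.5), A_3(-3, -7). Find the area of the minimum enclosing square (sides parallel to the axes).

144

The bounding box has width 10 and height 12.
An axis-aligned square enclosing the set must have side ≥ max(width, height).
So the minimum side is max(10, 12) = 12.
Area = 12² = 144.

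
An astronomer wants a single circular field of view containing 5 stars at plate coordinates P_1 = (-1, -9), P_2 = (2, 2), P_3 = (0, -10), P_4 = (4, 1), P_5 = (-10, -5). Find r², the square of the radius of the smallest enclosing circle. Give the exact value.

A smallest enclosing disk is always determined by at most three of the input points on its boundary.
The minimum enclosing circle is determined by three boundary points: P_3, P_4, P_5.
Their circumcentre is (-69/26, -73/26) with r² = 19865/338.
The farthest remaining point P_2 is at distance² 15133/338 ≤ 19865/338.

19865/338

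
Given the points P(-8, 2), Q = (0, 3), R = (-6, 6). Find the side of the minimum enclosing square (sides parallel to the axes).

8

The bounding box has width 8 and height 4.
An axis-aligned square enclosing the set must have side ≥ max(width, height).
So the minimum side is max(8, 4) = 8.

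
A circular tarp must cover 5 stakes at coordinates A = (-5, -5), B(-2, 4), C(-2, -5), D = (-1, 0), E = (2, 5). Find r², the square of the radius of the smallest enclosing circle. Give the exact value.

37.25

The farthest pair is A–E with squared distance 149. The circle on this segment as diameter has centre (-1.5, 0) and r² = 149/4 = 37.25.
Check B: distance² to centre = 16.25 ≤ 37.25, so it lies inside.
All remaining points lie in this disk, and no smaller disk contains both endpoints, so this is the minimum enclosing circle.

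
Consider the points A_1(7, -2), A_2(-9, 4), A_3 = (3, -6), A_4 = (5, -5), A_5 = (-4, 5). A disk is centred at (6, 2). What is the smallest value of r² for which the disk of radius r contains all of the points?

229

The required radius is the distance from (6, 2) to the farthest point.
Squared distances: 17, 229, 73, 50, 109.
Maximum is 229, attained at A_2.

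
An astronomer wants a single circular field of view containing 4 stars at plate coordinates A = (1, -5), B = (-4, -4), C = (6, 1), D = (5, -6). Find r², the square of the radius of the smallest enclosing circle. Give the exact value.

The minimum enclosing circle of a finite set is fixed by two of the points (as a diameter) or three (as a circumcircle).
The minimum enclosing circle is determined by three boundary points: B, C, D.
Their circumcentre is (31/26, -49/26) with r² = 10625/338.
The farthest remaining point A is at distance² 3293/338 ≤ 10625/338.

10625/338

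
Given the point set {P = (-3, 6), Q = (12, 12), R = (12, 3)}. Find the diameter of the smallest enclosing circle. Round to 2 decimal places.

16.48

Side lengths²: PQ² = 261, PR² = 234, QR² = 81.
Since PQ² = 261 < 234 + 81 = 315, the triangle is acute, so the smallest enclosing circle is the circumcircle.
Circumcentre = (5.1, 7.5), r² = 67.86.
Diameter = 2r = 2√(67.86) ≈ 16.48.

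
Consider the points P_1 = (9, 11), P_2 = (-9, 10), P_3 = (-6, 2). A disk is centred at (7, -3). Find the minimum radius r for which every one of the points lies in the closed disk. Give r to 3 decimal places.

The required radius is the distance from (7, -3) to the farthest point.
Squared distances: 200, 425, 194.
Maximum is 425, attained at P_2.
r = √425 ≈ 20.616.

20.616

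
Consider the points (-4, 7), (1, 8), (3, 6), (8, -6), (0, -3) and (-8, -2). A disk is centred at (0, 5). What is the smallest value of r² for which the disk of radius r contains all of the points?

185

The required radius is the distance from (0, 5) to the farthest point.
Squared distances: 20, 10, 10, 185, 64, 113.
Maximum is 185, attained at (8, -6).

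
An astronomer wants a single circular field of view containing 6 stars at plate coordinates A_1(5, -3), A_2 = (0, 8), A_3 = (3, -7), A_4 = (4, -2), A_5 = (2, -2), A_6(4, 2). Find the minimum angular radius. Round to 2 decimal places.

The minimum enclosing circle of a finite set is fixed by two of the points (as a diameter) or three (as a circumcircle).
The farthest pair is A_2–A_3 with squared distance 234. The circle on this segment as diameter has centre (1.5, 0.5) and r² = 234/4 = 58.5.
Check A_1: distance² to centre = 24.5 ≤ 58.5, so it lies inside.
All remaining points lie in this disk, and no smaller disk contains both endpoints, so this is the minimum enclosing circle.
r = √(58.5) ≈ 7.65.

7.65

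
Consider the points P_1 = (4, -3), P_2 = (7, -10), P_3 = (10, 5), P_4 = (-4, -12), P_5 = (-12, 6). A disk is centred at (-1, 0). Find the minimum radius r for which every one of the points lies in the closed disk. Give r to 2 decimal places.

The required radius is the distance from (-1, 0) to the farthest point.
Squared distances: 34, 164, 146, 153, 157.
Maximum is 164, attained at P_2.
r = √164 ≈ 12.81.

12.81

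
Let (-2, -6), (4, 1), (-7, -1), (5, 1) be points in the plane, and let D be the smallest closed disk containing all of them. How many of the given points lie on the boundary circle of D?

3

A smallest enclosing disk is always determined by at most three of the input points on its boundary.
The farthest pair is (-7, -1)–(5, 1) with squared distance 148. The circle on this segment as diameter has centre (-1, 0) and r² = 148/4 = 37.
Check (-2, -6): distance² to centre = 37 ≤ 37, so it lies inside.
All remaining points lie in this disk, and no smaller disk contains both endpoints, so this is the minimum enclosing circle.
The points at distance exactly r from the centre are (-2, -6), (-7, -1), (5, 1) — 3 points.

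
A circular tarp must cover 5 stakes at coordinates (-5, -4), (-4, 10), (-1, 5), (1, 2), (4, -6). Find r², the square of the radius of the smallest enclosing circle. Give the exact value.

By Welzl's lemma the MEC is supported by two points (diametrically opposite) or three points (on a circumcircle).
The farthest pair is (-4, 10)–(4, -6) with squared distance 320. The circle on this segment as diameter has centre (0, 2) and r² = 320/4 = 80.
Check (-5, -4): distance² to centre = 61 ≤ 80, so it lies inside.
All remaining points lie in this disk, and no smaller disk contains both endpoints, so this is the minimum enclosing circle.

80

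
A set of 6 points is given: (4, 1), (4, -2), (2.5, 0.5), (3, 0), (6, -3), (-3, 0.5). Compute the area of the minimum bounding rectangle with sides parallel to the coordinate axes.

36

x ranges over [-3, 6], width 9.
y ranges over [-3, 1], height 4.
Area = 9 × 4 = 36.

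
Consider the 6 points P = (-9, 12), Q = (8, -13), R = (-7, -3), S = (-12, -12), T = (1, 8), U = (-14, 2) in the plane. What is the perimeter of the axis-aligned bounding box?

Width = max x − min x = 8 − (-14) = 22.
Height = max y − min y = 12 − (-13) = 25.
Perimeter = 2(22 + 25) = 94.

94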